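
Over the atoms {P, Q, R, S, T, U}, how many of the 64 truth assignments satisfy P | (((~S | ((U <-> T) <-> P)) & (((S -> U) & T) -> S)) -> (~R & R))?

Initial set: {(P | (((~S | ((U <-> T) <-> P)) & (((S -> U) & T) -> S)) -> (~R & R)))}.
(P | (((~S | ((U <-> T) <-> P)) & (((S -> U) & T) -> S)) -> (~R & R))): β-rule — branch into P  //  (((~S | ((U <-> T) <-> P)) & (((S -> U) & T) -> S)) -> (~R & R)).
  branch 1 (add P):
    ○ open, literals {P=1}.
  branch 2 (add (((~S | ((U <-> T) <-> P)) & (((S -> U) & T) -> S)) -> (~R & R))):
    (((~S | ((U <-> T) <-> P)) & (((S -> U) & T) -> S)) -> (~R & R)): β-rule — branch into ~((~S | ((U <-> T) <-> P)) & (((S -> U) & T) -> S))  //  (~R & R).
      branch 2.1 (add ~((~S | ((U <-> T) <-> P)) & (((S -> U) & T) -> S))):
        ~((~S | ((U <-> T) <-> P)) & (((S -> U) & T) -> S)): β-rule — branch into ~(~S | ((U <-> T) <-> P))  //  ~(((S -> U) & T) -> S).
          branch 2.1.1 (add ~(~S | ((U <-> T) <-> P))):
            ~(~S | ((U <-> T) <-> P)): α-rule — add ~~S, ~((U <-> T) <-> P).
            ~((U <-> T) <-> P): β-rule — branch into (U <-> T), ~P  //  ~(U <-> T), P.
              branch 2.1.1.1 (add (U <-> T), ~P):
                (U <-> T): β-rule — branch into U, T  //  ~U, ~T.
                  branch 2.1.1.1.1 (add U, T):
                    ○ open, literals {P=0, S=1, T=1, U=1}.
                  branch 2.1.1.1.2 (add ~U, ~T):
                    ○ open, literals {P=0, S=1, T=0, U=0}.
              branch 2.1.1.2 (add ~(U <-> T), P):
                ~(U <-> T): β-rule — branch into U, ~T  //  ~U, T.
                  branch 2.1.1.2.1 (add U, ~T):
                    ○ open, literals {P=1, S=1, T=0, U=1}.
                  branch 2.1.1.2.2 (add ~U, T):
                    ○ open, literals {P=1, S=1, T=1, U=0}.
          branch 2.1.2 (add ~(((S -> U) & T) -> S)):
            ~(((S -> U) & T) -> S): α-rule — add ((S -> U) & T), ~S.
            ((S -> U) & T): α-rule — add (S -> U), T.
            (S -> U): β-rule — branch into ~S  //  U.
              branch 2.1.2.1 (add ~S):
                ○ open, literals {S=0, T=1}.
              branch 2.1.2.2 (add U):
                ○ open, literals {S=0, T=1, U=1}.
      branch 2.2 (add (~R & R)):
        (~R & R): α-rule — add ~R, R.
        × closes — contains both R and ~R.
1 branch closed, 7 open.
Each open branch fixes some atoms; the unmentioned ones are free. Counting distinct full assignments: branch {P=1} (Q, R, S, T, U) contributes 32 new; branch {P=0, S=1, T=1, U=1} (Q, R) contributes 4 new; branch {P=0, S=1, T=0, U=0} (Q, R) contributes 4 new; branch {P=1, S=1, T=0, U=1} (Q, R) contributes 0 new; branch {P=1, S=1, T=1, U=0} (Q, R) contributes 0 new; branch {S=0, T=1} (P, Q, R, U) contributes 8 new; branch {S=0, T=1, U=1} (P, Q, R) contributes 0 new. Total: 48.

48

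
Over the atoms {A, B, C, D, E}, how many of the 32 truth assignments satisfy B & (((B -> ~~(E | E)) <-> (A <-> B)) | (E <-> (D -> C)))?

12

Initial set: {(B & (((B -> ~~(E | E)) <-> (A <-> B)) | (E <-> (D -> C))))}.
(B & (((B -> ~~(E | E)) <-> (A <-> B)) | (E <-> (D -> C)))): α-rule — add B, (((B -> ~~(E | E)) <-> (A <-> B)) | (E <-> (D -> C))).
(((B -> ~~(E | E)) <-> (A <-> B)) | (E <-> (D -> C))): β-rule — branch into ((B -> ~~(E | E)) <-> (A <-> B))  //  (E <-> (D -> C)).
  branch 1 (add ((B -> ~~(E | E)) <-> (A <-> B))):
    ((B -> ~~(E | E)) <-> (A <-> B)): β-rule — branch into (B -> ~~(E | E)), (A <-> B)  //  ~(B -> ~~(E | E)), ~(A <-> B).
      branch 1.1 (add (B -> ~~(E | E)), (A <-> B)):
        (B -> ~~(E | E)): β-rule — branch into ~B  //  ~~(E | E).
          branch 1.1.1 (add ~B):
            × closes — contains both B and ~B.
          branch 1.1.2 (add ~~(E | E)):
            ~~(E | E): drop double negation, giving (E | E).
            (A <-> B): β-rule — branch into A, B  //  ~A, ~B.
              branch 1.1.2.1 (add A, B):
                (E | E): β-rule — branch into E  //  E.
                  branch 1.1.2.1.1 (add E):
                    ○ open, literals {A=T, B=T, E=T}.
                  branch 1.1.2.1.2 (add E):
                    ○ open, literals {A=T, B=T, E=T}.
              branch 1.1.2.2 (add ~A, ~B):
                × closes — contains both B and ~B.
      branch 1.2 (add ~(B -> ~~(E | E)), ~(A <-> B)):
        ~(B -> ~~(E | E)): α-rule — add B, ~~~(E | E).
        ~~~(E | E): drop double negation, giving ~(E | E).
        ~(E | E): α-rule — add ~E, ~E.
        ~(A <-> B): β-rule — branch into A, ~B  //  ~A, B.
          branch 1.2.1 (add A, ~B):
            × closes — contains both B and ~B.
          branch 1.2.2 (add ~A, B):
            ○ open, literals {A=F, B=T, E=F}.
  branch 2 (add (E <-> (D -> C))):
    (E <-> (D -> C)): β-rule — branch into E, (D -> C)  //  ~E, ~(D -> C).
      branch 2.1 (add E, (D -> C)):
        (D -> C): β-rule — branch into ~D  //  C.
          branch 2.1.1 (add ~D):
            ○ open, literals {B=T, D=F, E=T}.
          branch 2.1.2 (add C):
            ○ open, literals {B=T, C=T, E=T}.
      branch 2.2 (add ~E, ~(D -> C)):
        ~(D -> C): α-rule — add D, ~C.
        ○ open, literals {B=T, C=F, D=T, E=F}.
3 branches closed, 6 open.
Each open branch fixes some atoms; the unmentioned ones are free. Counting distinct full assignments: branch {A=T, B=T, E=T} (C, D) contributes 4 new; branch {A=T, B=T, E=T} (C, D) contributes 0 new; branch {A=F, B=T, E=F} (C, D) contributes 4 new; branch {B=T, D=F, E=T} (A, C) contributes 2 new; branch {B=T, C=T, E=T} (A, D) contributes 1 new; branch {B=T, C=F, D=T, E=F} (A) contributes 1 new. Total: 12.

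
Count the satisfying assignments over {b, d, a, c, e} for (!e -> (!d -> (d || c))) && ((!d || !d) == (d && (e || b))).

4

Initial set: {((!e -> (!d -> (d || c))) && ((!d || !d) == (d && (e || b))))}.
((!e -> (!d -> (d || c))) && ((!d || !d) == (d && (e || b)))): α-rule — add (!e -> (!d -> (d || c))), ((!d || !d) == (d && (e || b))).
(!e -> (!d -> (d || c))): β-rule — branch into !!e  //  (!d -> (d || c)).
  branch 1 (add !!e):
    ((!d || !d) == (d && (e || b))): β-rule — branch into (!d || !d), (d && (e || b))  //  !(!d || !d), !(d && (e || b)).
      branch 1.1 (add (!d || !d), (d && (e || b))):
        (d && (e || b)): α-rule — add d, (e || b).
        (!d || !d): β-rule — branch into !d  //  !d.
          branch 1.1.1 (add !d):
            × closes — contains both d and !d.
          branch 1.1.2 (add !d):
            × closes — contains both d and !d.
      branch 1.2 (add !(!d || !d), !(d && (e || b))):
        !(!d || !d): α-rule — add !!d, !!d.
        !(d && (e || b)): β-rule — branch into !d  //  !(e || b).
          branch 1.2.1 (add !d):
            × closes — contains both d and !d.
          branch 1.2.2 (add !(e || b)):
            !(e || b): α-rule — add !e, !b.
            × closes — contains both e and !e.
  branch 2 (add (!d -> (d || c))):
    ((!d || !d) == (d && (e || b))): β-rule — branch into (!d || !d), (d && (e || b))  //  !(!d || !d), !(d && (e || b)).
      branch 2.1 (add (!d || !d), (d && (e || b))):
        (d && (e || b)): α-rule — add d, (e || b).
        (!d -> (d || c)): β-rule — branch into !!d  //  (d || c).
          branch 2.1.1 (add !!d):
            (!d || !d): β-rule — branch into !d  //  !d.
              branch 2.1.1.1 (add !d):
                × closes — contains both d and !d.
              branch 2.1.1.2 (add !d):
                × closes — contains both d and !d.
          branch 2.1.2 (add (d || c)):
            (!d || !d): β-rule — branch into !d  //  !d.
              branch 2.1.2.1 (add !d):
                × closes — contains both d and !d.
              branch 2.1.2.2 (add !d):
                × closes — contains both d and !d.
      branch 2.2 (add !(!d || !d), !(d && (e || b))):
        !(!d || !d): α-rule — add !!d, !!d.
        (!d -> (d || c)): β-rule — branch into !!d  //  (d || c).
          branch 2.2.1 (add !!d):
            !(d && (e || b)): β-rule — branch into !d  //  !(e || b).
              branch 2.2.1.1 (add !d):
                × closes — contains both d and !d.
              branch 2.2.1.2 (add !(e || b)):
                !(e || b): α-rule — add !e, !b.
                ○ open, literals {b=0, d=1, e=0}.
          branch 2.2.2 (add (d || c)):
            !(d && (e || b)): β-rule — branch into !d  //  !(e || b).
              branch 2.2.2.1 (add !d):
                × closes — contains both d and !d.
              branch 2.2.2.2 (add !(e || b)):
                !(e || b): α-rule — add !e, !b.
                (d || c): β-rule — branch into d  //  c.
                  branch 2.2.2.2.1 (add d):
                    ○ open, literals {b=0, d=1, e=0}.
                  branch 2.2.2.2.2 (add c):
                    ○ open, literals {b=0, c=1, d=1, e=0}.
10 branches closed, 3 open.
Each open branch fixes some atoms; the unmentioned ones are free. Counting distinct full assignments: branch {b=0, d=1, e=0} (a, c) contributes 4 new; branch {b=0, d=1, e=0} (a, c) contributes 0 new; branch {b=0, c=1, d=1, e=0} (a) contributes 0 new. Total: 4.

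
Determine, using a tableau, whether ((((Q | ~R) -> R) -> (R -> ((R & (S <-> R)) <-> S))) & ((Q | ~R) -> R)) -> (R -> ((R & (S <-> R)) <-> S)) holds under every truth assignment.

Assume the negation and expand:
Initial set: {~(((((Q | ~R) -> R) -> (R -> ((R & (S <-> R)) <-> S))) & ((Q | ~R) -> R)) -> (R -> ((R & (S <-> R)) <-> S)))}.
~(((((Q | ~R) -> R) -> (R -> ((R & (S <-> R)) <-> S))) & ((Q | ~R) -> R)) -> (R -> ((R & (S <-> R)) <-> S))): α-rule — add ((((Q | ~R) -> R) -> (R -> ((R & (S <-> R)) <-> S))) & ((Q | ~R) -> R)), ~(R -> ((R & (S <-> R)) <-> S)).
((((Q | ~R) -> R) -> (R -> ((R & (S <-> R)) <-> S))) & ((Q | ~R) -> R)): α-rule — add (((Q | ~R) -> R) -> (R -> ((R & (S <-> R)) <-> S))), ((Q | ~R) -> R).
~(R -> ((R & (S <-> R)) <-> S)): α-rule — add R, ~((R & (S <-> R)) <-> S).
(((Q | ~R) -> R) -> (R -> ((R & (S <-> R)) <-> S))): β-rule — branch into ~((Q | ~R) -> R)  //  (R -> ((R & (S <-> R)) <-> S)).
  branch 1 (add ~((Q | ~R) -> R)):
    ~((Q | ~R) -> R): α-rule — add (Q | ~R), ~R.
    × closes — contains both R and ~R.
  branch 2 (add (R -> ((R & (S <-> R)) <-> S))):
    ((Q | ~R) -> R): β-rule — branch into ~(Q | ~R)  //  R.
      branch 2.1 (add ~(Q | ~R)):
        ~(Q | ~R): α-rule — add ~Q, ~~R.
        ~((R & (S <-> R)) <-> S): β-rule — branch into (R & (S <-> R)), ~S  //  ~(R & (S <-> R)), S.
          branch 2.1.1 (add (R & (S <-> R)), ~S):
            (R & (S <-> R)): α-rule — add R, (S <-> R).
            (R -> ((R & (S <-> R)) <-> S)): β-rule — branch into ~R  //  ((R & (S <-> R)) <-> S).
              branch 2.1.1.1 (add ~R):
                × closes — contains both R and ~R.
              branch 2.1.1.2 (add ((R & (S <-> R)) <-> S)):
                (S <-> R): β-rule — branch into S, R  //  ~S, ~R.
                  branch 2.1.1.2.1 (add S, R):
                    × closes — contains both S and ~S.
                  branch 2.1.1.2.2 (add ~S, ~R):
                    × closes — contains both R and ~R.
          branch 2.1.2 (add ~(R & (S <-> R)), S):
            (R -> ((R & (S <-> R)) <-> S)): β-rule — branch into ~R  //  ((R & (S <-> R)) <-> S).
              branch 2.1.2.1 (add ~R):
                × closes — contains both R and ~R.
              branch 2.1.2.2 (add ((R & (S <-> R)) <-> S)):
                ~(R & (S <-> R)): β-rule — branch into ~R  //  ~(S <-> R).
                  branch 2.1.2.2.1 (add ~R):
                    × closes — contains both R and ~R.
                  branch 2.1.2.2.2 (add ~(S <-> R)):
                    ((R & (S <-> R)) <-> S): β-rule — branch into (R & (S <-> R)), S  //  ~(R & (S <-> R)), ~S.
                      branch 2.1.2.2.2.1 (add (R & (S <-> R)), S):
                        (R & (S <-> R)): α-rule — add R, (S <-> R).
                        ~(S <-> R): β-rule — branch into S, ~R  //  ~S, R.
                          branch 2.1.2.2.2.1.1 (add S, ~R):
                            × closes — contains both R and ~R.
                          branch 2.1.2.2.2.1.2 (add ~S, R):
                            × closes — contains both S and ~S.
                      branch 2.1.2.2.2.2 (add ~(R & (S <-> R)), ~S):
                        × closes — contains both S and ~S.
      branch 2.2 (add R):
        ~((R & (S <-> R)) <-> S): β-rule — branch into (R & (S <-> R)), ~S  //  ~(R & (S <-> R)), S.
          branch 2.2.1 (add (R & (S <-> R)), ~S):
            (R & (S <-> R)): α-rule — add R, (S <-> R).
            (R -> ((R & (S <-> R)) <-> S)): β-rule — branch into ~R  //  ((R & (S <-> R)) <-> S).
              branch 2.2.1.1 (add ~R):
                × closes — contains both R and ~R.
              branch 2.2.1.2 (add ((R & (S <-> R)) <-> S)):
                (S <-> R): β-rule — branch into S, R  //  ~S, ~R.
                  branch 2.2.1.2.1 (add S, R):
                    × closes — contains both S and ~S.
                  branch 2.2.1.2.2 (add ~S, ~R):
                    × closes — contains both R and ~R.
          branch 2.2.2 (add ~(R & (S <-> R)), S):
            (R -> ((R & (S <-> R)) <-> S)): β-rule — branch into ~R  //  ((R & (S <-> R)) <-> S).
              branch 2.2.2.1 (add ~R):
                × closes — contains both R and ~R.
              branch 2.2.2.2 (add ((R & (S <-> R)) <-> S)):
                ~(R & (S <-> R)): β-rule — branch into ~R  //  ~(S <-> R).
                  branch 2.2.2.2.1 (add ~R):
                    × closes — contains both R and ~R.
                  branch 2.2.2.2.2 (add ~(S <-> R)):
                    ((R & (S <-> R)) <-> S): β-rule — branch into (R & (S <-> R)), S  //  ~(R & (S <-> R)), ~S.
                      branch 2.2.2.2.2.1 (add (R & (S <-> R)), S):
                        (R & (S <-> R)): α-rule — add R, (S <-> R).
                        ~(S <-> R): β-rule — branch into S, ~R  //  ~S, R.
                          branch 2.2.2.2.2.1.1 (add S, ~R):
                            × closes — contains both R and ~R.
                          branch 2.2.2.2.2.1.2 (add ~S, R):
                            × closes — contains both S and ~S.
                      branch 2.2.2.2.2.2 (add ~(R & (S <-> R)), ~S):
                        × closes — contains both S and ~S.
All 17 branches close.
Every branch closed, so the negation is unsatisfiable and the formula is valid.

Valid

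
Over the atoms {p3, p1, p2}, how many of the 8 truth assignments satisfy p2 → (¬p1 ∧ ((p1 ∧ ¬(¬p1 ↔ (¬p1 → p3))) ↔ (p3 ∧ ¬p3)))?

Initial set: {T (p2 → (¬p1 ∧ ((p1 ∧ ¬(¬p1 ↔ (¬p1 → p3))) ↔ (p3 ∧ ¬p3))))}.
T (p2 → (¬p1 ∧ ((p1 ∧ ¬(¬p1 ↔ (¬p1 → p3))) ↔ (p3 ∧ ¬p3)))): β-rule — branch into F p2  //  T (¬p1 ∧ ((p1 ∧ ¬(¬p1 ↔ (¬p1 → p3))) ↔ (p3 ∧ ¬p3))).
  branch 1 (add F p2):
    ○ open, literals {p2=0}.
  branch 2 (add T (¬p1 ∧ ((p1 ∧ ¬(¬p1 ↔ (¬p1 → p3))) ↔ (p3 ∧ ¬p3)))):
    T (¬p1 ∧ ((p1 ∧ ¬(¬p1 ↔ (¬p1 → p3))) ↔ (p3 ∧ ¬p3))): α-rule — add T ¬p1, T ((p1 ∧ ¬(¬p1 ↔ (¬p1 → p3))) ↔ (p3 ∧ ¬p3)).
    T ((p1 ∧ ¬(¬p1 ↔ (¬p1 → p3))) ↔ (p3 ∧ ¬p3)): β-rule — branch into T (p1 ∧ ¬(¬p1 ↔ (¬p1 → p3))), T (p3 ∧ ¬p3)  //  F (p1 ∧ ¬(¬p1 ↔ (¬p1 → p3))), F (p3 ∧ ¬p3).
      branch 2.1 (add T (p1 ∧ ¬(¬p1 ↔ (¬p1 → p3))), T (p3 ∧ ¬p3)):
        T (p1 ∧ ¬(¬p1 ↔ (¬p1 → p3))): α-rule — add T p1, T ¬(¬p1 ↔ (¬p1 → p3)).
        × closes — contains both p1 and ¬p1.
      branch 2.2 (add F (p1 ∧ ¬(¬p1 ↔ (¬p1 → p3))), F (p3 ∧ ¬p3)):
        F (p1 ∧ ¬(¬p1 ↔ (¬p1 → p3))): β-rule — branch into F p1  //  F ¬(¬p1 ↔ (¬p1 → p3)).
          branch 2.2.1 (add F p1):
            F (p3 ∧ ¬p3): β-rule — branch into F p3  //  F ¬p3.
              branch 2.2.1.1 (add F p3):
                ○ open, literals {p1=0, p3=0}.
              branch 2.2.1.2 (add F ¬p3):
                ○ open, literals {p1=0, p3=1}.
          branch 2.2.2 (add F ¬(¬p1 ↔ (¬p1 → p3))):
            F (p3 ∧ ¬p3): β-rule — branch into F p3  //  F ¬p3.
              branch 2.2.2.1 (add F p3):
                F ¬(¬p1 ↔ (¬p1 → p3)): β-rule — branch into T ¬p1, T (¬p1 → p3)  //  F ¬p1, F (¬p1 → p3).
                  branch 2.2.2.1.1 (add T ¬p1, T (¬p1 → p3)):
                    T (¬p1 → p3): β-rule — branch into F ¬p1  //  T p3.
                      branch 2.2.2.1.1.1 (add F ¬p1):
                        × closes — contains both p1 and ¬p1.
                      branch 2.2.2.1.1.2 (add T p3):
                        × closes — contains both p3 and ¬p3.
                  branch 2.2.2.1.2 (add F ¬p1, F (¬p1 → p3)):
                    × closes — contains both p1 and ¬p1.
              branch 2.2.2.2 (add F ¬p3):
                F ¬(¬p1 ↔ (¬p1 → p3)): β-rule — branch into T ¬p1, T (¬p1 → p3)  //  F ¬p1, F (¬p1 → p3).
                  branch 2.2.2.2.1 (add T ¬p1, T (¬p1 → p3)):
                    T (¬p1 → p3): β-rule — branch into F ¬p1  //  T p3.
                      branch 2.2.2.2.1.1 (add F ¬p1):
                        × closes — contains both p1 and ¬p1.
                      branch 2.2.2.2.1.2 (add T p3):
                        ○ open, literals {p1=0, p3=1}.
                  branch 2.2.2.2.2 (add F ¬p1, F (¬p1 → p3)):
                    × closes — contains both p1 and ¬p1.
6 branches closed, 4 open.
Each open branch fixes some atoms; the unmentioned ones are free. Counting distinct full assignments: branch {p2=0} (p3, p1) contributes 4 new; branch {p1=0, p3=0} (p2) contributes 1 new; branch {p1=0, p3=1} (p2) contributes 1 new; branch {p1=0, p3=1} (p2) contributes 0 new. Total: 6.

6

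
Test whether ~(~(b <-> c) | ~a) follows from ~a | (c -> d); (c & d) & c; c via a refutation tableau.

Initial set: {T (~a | (c -> d)); T ((c & d) & c); T c; F ~(~(b <-> c) | ~a)}.
T ((c & d) & c): α-rule — add T (c & d), T c.
T (c & d): α-rule — add T c, T d.
T (~a | (c -> d)): β-rule — branch into T ~a  //  T (c -> d).
  branch 1 (add T ~a):
    F ~(~(b <-> c) | ~a): β-rule — branch into T ~(b <-> c)  //  T ~a.
      branch 1.1 (add T ~(b <-> c)):
        T ~(b <-> c): β-rule — branch into T b, F c  //  F b, T c.
          branch 1.1.1 (add T b, F c):
            × closes — contains both c and ~c.
          branch 1.1.2 (add F b, T c):
            ○ open, literals {a=0, b=0, c=1, d=1}.
      branch 1.2 (add T ~a):
        ○ open, literals {a=0, c=1, d=1}.
  branch 2 (add T (c -> d)):
    F ~(~(b <-> c) | ~a): β-rule — branch into T ~(b <-> c)  //  T ~a.
      branch 2.1 (add T ~(b <-> c)):
        T (c -> d): β-rule — branch into F c  //  T d.
          branch 2.1.1 (add F c):
            × closes — contains both c and ~c.
          branch 2.1.2 (add T d):
            T ~(b <-> c): β-rule — branch into T b, F c  //  F b, T c.
              branch 2.1.2.1 (add T b, F c):
                × closes — contains both c and ~c.
              branch 2.1.2.2 (add F b, T c):
                ○ open, literals {b=0, c=1, d=1}.
      branch 2.2 (add T ~a):
        T (c -> d): β-rule — branch into F c  //  T d.
          branch 2.2.1 (add F c):
            × closes — contains both c and ~c.
          branch 2.2.2 (add T d):
            ○ open, literals {a=0, c=1, d=1}.
4 branches closed, 4 open.
An open branch gives a countermodel: a=0, b=0, c=1, d=1 (unmentioned atoms arbitrary); the premises hold there but the conclusion fails.

No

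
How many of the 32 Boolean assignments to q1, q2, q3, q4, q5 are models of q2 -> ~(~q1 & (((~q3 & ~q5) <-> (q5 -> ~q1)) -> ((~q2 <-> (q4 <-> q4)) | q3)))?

26

Initial set: {(q2 -> ~(~q1 & (((~q3 & ~q5) <-> (q5 -> ~q1)) -> ((~q2 <-> (q4 <-> q4)) | q3))))}.
(q2 -> ~(~q1 & (((~q3 & ~q5) <-> (q5 -> ~q1)) -> ((~q2 <-> (q4 <-> q4)) | q3)))): β-rule — branch into ~q2  //  ~(~q1 & (((~q3 & ~q5) <-> (q5 -> ~q1)) -> ((~q2 <-> (q4 <-> q4)) | q3))).
  branch 1 (add ~q2):
    ○ open, literals {q2=false}.
  branch 2 (add ~(~q1 & (((~q3 & ~q5) <-> (q5 -> ~q1)) -> ((~q2 <-> (q4 <-> q4)) | q3)))):
    ~(~q1 & (((~q3 & ~q5) <-> (q5 -> ~q1)) -> ((~q2 <-> (q4 <-> q4)) | q3))): β-rule — branch into ~~q1  //  ~(((~q3 & ~q5) <-> (q5 -> ~q1)) -> ((~q2 <-> (q4 <-> q4)) | q3)).
      branch 2.1 (add ~~q1):
        ○ open, literals {q1=true}.
      branch 2.2 (add ~(((~q3 & ~q5) <-> (q5 -> ~q1)) -> ((~q2 <-> (q4 <-> q4)) | q3))):
        ~(((~q3 & ~q5) <-> (q5 -> ~q1)) -> ((~q2 <-> (q4 <-> q4)) | q3)): α-rule — add ((~q3 & ~q5) <-> (q5 -> ~q1)), ~((~q2 <-> (q4 <-> q4)) | q3).
        ~((~q2 <-> (q4 <-> q4)) | q3): α-rule — add ~(~q2 <-> (q4 <-> q4)), ~q3.
        ((~q3 & ~q5) <-> (q5 -> ~q1)): β-rule — branch into (~q3 & ~q5), (q5 -> ~q1)  //  ~(~q3 & ~q5), ~(q5 -> ~q1).
          branch 2.2.1 (add (~q3 & ~q5), (q5 -> ~q1)):
            (~q3 & ~q5): α-rule — add ~q3, ~q5.
            ~(~q2 <-> (q4 <-> q4)): β-rule — branch into ~q2, ~(q4 <-> q4)  //  ~~q2, (q4 <-> q4).
              branch 2.2.1.1 (add ~q2, ~(q4 <-> q4)):
                (q5 -> ~q1): β-rule — branch into ~q5  //  ~q1.
                  branch 2.2.1.1.1 (add ~q5):
                    ~(q4 <-> q4): β-rule — branch into q4, ~q4  //  ~q4, q4.
                      branch 2.2.1.1.1.1 (add q4, ~q4):
                        × closes — contains both q4 and ~q4.
                      branch 2.2.1.1.1.2 (add ~q4, q4):
                        × closes — contains both q4 and ~q4.
                  branch 2.2.1.1.2 (add ~q1):
                    ~(q4 <-> q4): β-rule — branch into q4, ~q4  //  ~q4, q4.
                      branch 2.2.1.1.2.1 (add q4, ~q4):
                        × closes — contains both q4 and ~q4.
                      branch 2.2.1.1.2.2 (add ~q4, q4):
                        × closes — contains both q4 and ~q4.
              branch 2.2.1.2 (add ~~q2, (q4 <-> q4)):
                (q5 -> ~q1): β-rule — branch into ~q5  //  ~q1.
                  branch 2.2.1.2.1 (add ~q5):
                    (q4 <-> q4): β-rule — branch into q4, q4  //  ~q4, ~q4.
                      branch 2.2.1.2.1.1 (add q4, q4):
                        ○ open, literals {q2=true, q3=false, q4=true, q5=false}.
                      branch 2.2.1.2.1.2 (add ~q4, ~q4):
                        ○ open, literals {q2=true, q3=false, q4=false, q5=false}.
                  branch 2.2.1.2.2 (add ~q1):
                    (q4 <-> q4): β-rule — branch into q4, q4  //  ~q4, ~q4.
                      branch 2.2.1.2.2.1 (add q4, q4):
                        ○ open, literals {q1=false, q2=true, q3=false, q4=true, q5=false}.
                      branch 2.2.1.2.2.2 (add ~q4, ~q4):
                        ○ open, literals {q1=false, q2=true, q3=false, q4=false, q5=false}.
          branch 2.2.2 (add ~(~q3 & ~q5), ~(q5 -> ~q1)):
            ~(q5 -> ~q1): α-rule — add q5, ~~q1.
            ~(~q2 <-> (q4 <-> q4)): β-rule — branch into ~q2, ~(q4 <-> q4)  //  ~~q2, (q4 <-> q4).
              branch 2.2.2.1 (add ~q2, ~(q4 <-> q4)):
                ~(~q3 & ~q5): β-rule — branch into ~~q3  //  ~~q5.
                  branch 2.2.2.1.1 (add ~~q3):
                    × closes — contains both q3 and ~q3.
                  branch 2.2.2.1.2 (add ~~q5):
                    ~(q4 <-> q4): β-rule — branch into q4, ~q4  //  ~q4, q4.
                      branch 2.2.2.1.2.1 (add q4, ~q4):
                        × closes — contains both q4 and ~q4.
                      branch 2.2.2.1.2.2 (add ~q4, q4):
                        × closes — contains both q4 and ~q4.
              branch 2.2.2.2 (add ~~q2, (q4 <-> q4)):
                ~(~q3 & ~q5): β-rule — branch into ~~q3  //  ~~q5.
                  branch 2.2.2.2.1 (add ~~q3):
                    × closes — contains both q3 and ~q3.
                  branch 2.2.2.2.2 (add ~~q5):
                    (q4 <-> q4): β-rule — branch into q4, q4  //  ~q4, ~q4.
                      branch 2.2.2.2.2.1 (add q4, q4):
                        ○ open, literals {q1=true, q2=true, q3=false, q4=true, q5=true}.
                      branch 2.2.2.2.2.2 (add ~q4, ~q4):
                        ○ open, literals {q1=true, q2=true, q3=false, q4=false, q5=true}.
8 branches closed, 8 open.
Each open branch fixes some atoms; the unmentioned ones are free. Counting distinct full assignments: branch {q2=false} (q1, q3, q4, q5) contributes 16 new; branch {q1=true} (q2, q3, q4, q5) contributes 8 new; branch {q2=true, q3=false, q4=true, q5=false} (q1) contributes 1 new; branch {q2=true, q3=false, q4=false, q5=false} (q1) contributes 1 new; branch {q1=false, q2=true, q3=false, q4=true, q5=false} (none free) contributes 0 new; branch {q1=false, q2=true, q3=false, q4=false, q5=false} (none free) contributes 0 new; branch {q1=true, q2=true, q3=false, q4=true, q5=true} (none free) contributes 0 new; branch {q1=true, q2=true, q3=false, q4=false, q5=true} (none free) contributes 0 new. Total: 26.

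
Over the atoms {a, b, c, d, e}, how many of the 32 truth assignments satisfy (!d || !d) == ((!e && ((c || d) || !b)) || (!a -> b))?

Initial set: {((!d || !d) == ((!e && ((c || d) || !b)) || (!a -> b)))}.
((!d || !d) == ((!e && ((c || d) || !b)) || (!a -> b))): β-rule — branch into (!d || !d), ((!e && ((c || d) || !b)) || (!a -> b))  //  !(!d || !d), !((!e && ((c || d) || !b)) || (!a -> b)).
  branch 1 (add (!d || !d), ((!e && ((c || d) || !b)) || (!a -> b))):
    (!d || !d): β-rule — branch into !d  //  !d.
      branch 1.1 (add !d):
        ((!e && ((c || d) || !b)) || (!a -> b)): β-rule — branch into (!e && ((c || d) || !b))  //  (!a -> b).
          branch 1.1.1 (add (!e && ((c || d) || !b))):
            (!e && ((c || d) || !b)): α-rule — add !e, ((c || d) || !b).
            ((c || d) || !b): β-rule — branch into (c || d)  //  !b.
              branch 1.1.1.1 (add (c || d)):
                (c || d): β-rule — branch into c  //  d.
                  branch 1.1.1.1.1 (add c):
                    ○ open, literals {c=true, d=false, e=false}.
                  branch 1.1.1.1.2 (add d):
                    × closes — contains both d and !d.
              branch 1.1.1.2 (add !b):
                ○ open, literals {b=false, d=false, e=false}.
          branch 1.1.2 (add (!a -> b)):
            (!a -> b): β-rule — branch into !!a  //  b.
              branch 1.1.2.1 (add !!a):
                ○ open, literals {a=true, d=false}.
              branch 1.1.2.2 (add b):
                ○ open, literals {b=true, d=false}.
      branch 1.2 (add !d):
        ((!e && ((c || d) || !b)) || (!a -> b)): β-rule — branch into (!e && ((c || d) || !b))  //  (!a -> b).
          branch 1.2.1 (add (!e && ((c || d) || !b))):
            (!e && ((c || d) || !b)): α-rule — add !e, ((c || d) || !b).
            ((c || d) || !b): β-rule — branch into (c || d)  //  !b.
              branch 1.2.1.1 (add (c || d)):
                (c || d): β-rule — branch into c  //  d.
                  branch 1.2.1.1.1 (add c):
                    ○ open, literals {c=true, d=false, e=false}.
                  branch 1.2.1.1.2 (add d):
                    × closes — contains both d and !d.
              branch 1.2.1.2 (add !b):
                ○ open, literals {b=false, d=false, e=false}.
          branch 1.2.2 (add (!a -> b)):
            (!a -> b): β-rule — branch into !!a  //  b.
              branch 1.2.2.1 (add !!a):
                ○ open, literals {a=true, d=false}.
              branch 1.2.2.2 (add b):
                ○ open, literals {b=true, d=false}.
  branch 2 (add !(!d || !d), !((!e && ((c || d) || !b)) || (!a -> b))):
    !(!d || !d): α-rule — add !!d, !!d.
    !((!e && ((c || d) || !b)) || (!a -> b)): α-rule — add !(!e && ((c || d) || !b)), !(!a -> b).
    !(!a -> b): α-rule — add !a, !b.
    !(!e && ((c || d) || !b)): β-rule — branch into !!e  //  !((c || d) || !b).
      branch 2.1 (add !!e):
        ○ open, literals {a=false, b=false, d=true, e=true}.
      branch 2.2 (add !((c || d) || !b)):
        !((c || d) || !b): α-rule — add !(c || d), !!b.
        × closes — contains both b and !b.
3 branches closed, 9 open.
Each open branch fixes some atoms; the unmentioned ones are free. Counting distinct full assignments: branch {c=true, d=false, e=false} (a, b) contributes 4 new; branch {b=false, d=false, e=false} (a, c) contributes 2 new; branch {a=true, d=false} (b, c, e) contributes 5 new; branch {b=true, d=false} (a, c, e) contributes 3 new; branch {c=true, d=false, e=false} (a, b) contributes 0 new; branch {b=false, d=false, e=false} (a, c) contributes 0 new; branch {a=true, d=false} (b, c, e) contributes 0 new; branch {b=true, d=false} (a, c, e) contributes 0 new; branch {a=false, b=false, d=true, e=true} (c) contributes 2 new. Total: 16.

16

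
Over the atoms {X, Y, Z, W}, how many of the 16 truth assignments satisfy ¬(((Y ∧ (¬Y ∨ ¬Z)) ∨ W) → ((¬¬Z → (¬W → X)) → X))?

5

Initial set: {T ¬(((Y ∧ (¬Y ∨ ¬Z)) ∨ W) → ((¬¬Z → (¬W → X)) → X))}.
T ¬(((Y ∧ (¬Y ∨ ¬Z)) ∨ W) → ((¬¬Z → (¬W → X)) → X)): α-rule — add T ((Y ∧ (¬Y ∨ ¬Z)) ∨ W), F ((¬¬Z → (¬W → X)) → X).
F ((¬¬Z → (¬W → X)) → X): α-rule — add T (¬¬Z → (¬W → X)), F X.
T ((Y ∧ (¬Y ∨ ¬Z)) ∨ W): β-rule — branch into T (Y ∧ (¬Y ∨ ¬Z))  //  T W.
  branch 1 (add T (Y ∧ (¬Y ∨ ¬Z))):
    T (Y ∧ (¬Y ∨ ¬Z)): α-rule — add T Y, T (¬Y ∨ ¬Z).
    T (¬¬Z → (¬W → X)): β-rule — branch into F ¬¬Z  //  T (¬W → X).
      branch 1.1 (add F ¬¬Z):
        F ¬¬Z: drop double negation, giving F Z.
        T (¬Y ∨ ¬Z): β-rule — branch into T ¬Y  //  T ¬Z.
          branch 1.1.1 (add T ¬Y):
            × closes — contains both Y and ¬Y.
          branch 1.1.2 (add T ¬Z):
            ○ open, literals {X=0, Y=1, Z=0}.
      branch 1.2 (add T (¬W → X)):
        T (¬Y ∨ ¬Z): β-rule — branch into T ¬Y  //  T ¬Z.
          branch 1.2.1 (add T ¬Y):
            × closes — contains both Y and ¬Y.
          branch 1.2.2 (add T ¬Z):
            T (¬W → X): β-rule — branch into F ¬W  //  T X.
              branch 1.2.2.1 (add F ¬W):
                ○ open, literals {W=1, X=0, Y=1, Z=0}.
              branch 1.2.2.2 (add T X):
                × closes — contains both X and ¬X.
  branch 2 (add T W):
    T (¬¬Z → (¬W → X)): β-rule — branch into F ¬¬Z  //  T (¬W → X).
      branch 2.1 (add F ¬¬Z):
        F ¬¬Z: drop double negation, giving F Z.
        ○ open, literals {W=1, X=0, Z=0}.
      branch 2.2 (add T (¬W → X)):
        T (¬W → X): β-rule — branch into F ¬W  //  T X.
          branch 2.2.1 (add F ¬W):
            ○ open, literals {W=1, X=0}.
          branch 2.2.2 (add T X):
            × closes — contains both X and ¬X.
4 branches closed, 4 open.
Each open branch fixes some atoms; the unmentioned ones are free. Counting distinct full assignments: branch {X=0, Y=1, Z=0} (W) contributes 2 new; branch {W=1, X=0, Y=1, Z=0} (none free) contributes 0 new; branch {W=1, X=0, Z=0} (Y) contributes 1 new; branch {W=1, X=0} (Y, Z) contributes 2 new. Total: 5.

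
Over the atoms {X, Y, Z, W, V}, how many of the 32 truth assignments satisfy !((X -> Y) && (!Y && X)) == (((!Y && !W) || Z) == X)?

16

Initial set: {T (!((X -> Y) && (!Y && X)) == (((!Y && !W) || Z) == X))}.
T (!((X -> Y) && (!Y && X)) == (((!Y && !W) || Z) == X)): β-rule — branch into T !((X -> Y) && (!Y && X)), T (((!Y && !W) || Z) == X)  //  F !((X -> Y) && (!Y && X)), F (((!Y && !W) || Z) == X).
  branch 1 (add T !((X -> Y) && (!Y && X)), T (((!Y && !W) || Z) == X)):
    T !((X -> Y) && (!Y && X)): β-rule — branch into F (X -> Y)  //  F (!Y && X).
      branch 1.1 (add F (X -> Y)):
        F (X -> Y): α-rule — add T X, F Y.
        T (((!Y && !W) || Z) == X): β-rule — branch into T ((!Y && !W) || Z), T X  //  F ((!Y && !W) || Z), F X.
          branch 1.1.1 (add T ((!Y && !W) || Z), T X):
            T ((!Y && !W) || Z): β-rule — branch into T (!Y && !W)  //  T Z.
              branch 1.1.1.1 (add T (!Y && !W)):
                T (!Y && !W): α-rule — add T !Y, T !W.
                ○ open, literals {W=0, X=1, Y=0}.
              branch 1.1.1.2 (add T Z):
                ○ open, literals {X=1, Y=0, Z=1}.
          branch 1.1.2 (add F ((!Y && !W) || Z), F X):
            × closes — contains both X and !X.
      branch 1.2 (add F (!Y && X)):
        T (((!Y && !W) || Z) == X): β-rule — branch into T ((!Y && !W) || Z), T X  //  F ((!Y && !W) || Z), F X.
          branch 1.2.1 (add T ((!Y && !W) || Z), T X):
            F (!Y && X): β-rule — branch into F !Y  //  F X.
              branch 1.2.1.1 (add F !Y):
                T ((!Y && !W) || Z): β-rule — branch into T (!Y && !W)  //  T Z.
                  branch 1.2.1.1.1 (add T (!Y && !W)):
                    T (!Y && !W): α-rule — add T !Y, T !W.
                    × closes — contains both Y and !Y.
                  branch 1.2.1.1.2 (add T Z):
                    ○ open, literals {X=1, Y=1, Z=1}.
              branch 1.2.1.2 (add F X):
                × closes — contains both X and !X.
          branch 1.2.2 (add F ((!Y && !W) || Z), F X):
            F ((!Y && !W) || Z): α-rule — add F (!Y && !W), F Z.
            F (!Y && X): β-rule — branch into F !Y  //  F X.
              branch 1.2.2.1 (add F !Y):
                F (!Y && !W): β-rule — branch into F !Y  //  F !W.
                  branch 1.2.2.1.1 (add F !Y):
                    ○ open, literals {X=0, Y=1, Z=0}.
                  branch 1.2.2.1.2 (add F !W):
                    ○ open, literals {W=1, X=0, Y=1, Z=0}.
              branch 1.2.2.2 (add F X):
                F (!Y && !W): β-rule — branch into F !Y  //  F !W.
                  branch 1.2.2.2.1 (add F !Y):
                    ○ open, literals {X=0, Y=1, Z=0}.
                  branch 1.2.2.2.2 (add F !W):
                    ○ open, literals {W=1, X=0, Z=0}.
  branch 2 (add F !((X -> Y) && (!Y && X)), F (((!Y && !W) || Z) == X)):
    F !((X -> Y) && (!Y && X)): α-rule — add T (X -> Y), T (!Y && X).
    T (!Y && X): α-rule — add T !Y, T X.
    F (((!Y && !W) || Z) == X): β-rule — branch into T ((!Y && !W) || Z), F X  //  F ((!Y && !W) || Z), T X.
      branch 2.1 (add T ((!Y && !W) || Z), F X):
        × closes — contains both X and !X.
      branch 2.2 (add F ((!Y && !W) || Z), T X):
        F ((!Y && !W) || Z): α-rule — add F (!Y && !W), F Z.
        T (X -> Y): β-rule — branch into F X  //  T Y.
          branch 2.2.1 (add F X):
            × closes — contains both X and !X.
          branch 2.2.2 (add T Y):
            × closes — contains both Y and !Y.
6 branches closed, 7 open.
Each open branch fixes some atoms; the unmentioned ones are free. Counting distinct full assignments: branch {W=0, X=1, Y=0} (Z, V) contributes 4 new; branch {X=1, Y=0, Z=1} (W, V) contributes 2 new; branch {X=1, Y=1, Z=1} (W, V) contributes 4 new; branch {X=0, Y=1, Z=0} (W, V) contributes 4 new; branch {W=1, X=0, Y=1, Z=0} (V) contributes 0 new; branch {X=0, Y=1, Z=0} (W, V) contributes 0 new; branch {W=1, X=0, Z=0} (Y, V) contributes 2 new. Total: 16.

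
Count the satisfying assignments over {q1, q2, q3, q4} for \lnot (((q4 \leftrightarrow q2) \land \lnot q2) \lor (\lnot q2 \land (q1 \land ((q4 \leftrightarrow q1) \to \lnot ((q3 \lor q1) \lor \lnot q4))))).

12

Initial set: {\lnot (((q4 \leftrightarrow q2) \land \lnot q2) \lor (\lnot q2 \land (q1 \land ((q4 \leftrightarrow q1) \to \lnot ((q3 \lor q1) \lor \lnot q4)))))}.
\lnot (((q4 \leftrightarrow q2) \land \lnot q2) \lor (\lnot q2 \land (q1 \land ((q4 \leftrightarrow q1) \to \lnot ((q3 \lor q1) \lor \lnot q4))))): α-rule — add \lnot ((q4 \leftrightarrow q2) \land \lnot q2), \lnot (\lnot q2 \land (q1 \land ((q4 \leftrightarrow q1) \to \lnot ((q3 \lor q1) \lor \lnot q4)))).
\lnot ((q4 \leftrightarrow q2) \land \lnot q2): β-rule — branch into \lnot (q4 \leftrightarrow q2)  //  \lnot \lnot q2.
  branch 1 (add \lnot (q4 \leftrightarrow q2)):
    \lnot (\lnot q2 \land (q1 \land ((q4 \leftrightarrow q1) \to \lnot ((q3 \lor q1) \lor \lnot q4)))): β-rule — branch into \lnot \lnot q2  //  \lnot (q1 \land ((q4 \leftrightarrow q1) \to \lnot ((q3 \lor q1) \lor \lnot q4))).
      branch 1.1 (add \lnot \lnot q2):
        \lnot (q4 \leftrightarrow q2): β-rule — branch into q4, \lnot q2  //  \lnot q4, q2.
          branch 1.1.1 (add q4, \lnot q2):
            × closes — contains both q2 and \lnot q2.
          branch 1.1.2 (add \lnot q4, q2):
            ○ open, literals {q2=T, q4=F}.
      branch 1.2 (add \lnot (q1 \land ((q4 \leftrightarrow q1) \to \lnot ((q3 \lor q1) \lor \lnot q4)))):
        \lnot (q4 \leftrightarrow q2): β-rule — branch into q4, \lnot q2  //  \lnot q4, q2.
          branch 1.2.1 (add q4, \lnot q2):
            \lnot (q1 \land ((q4 \leftrightarrow q1) \to \lnot ((q3 \lor q1) \lor \lnot q4))): β-rule — branch into \lnot q1  //  \lnot ((q4 \leftrightarrow q1) \to \lnot ((q3 \lor q1) \lor \lnot q4)).
              branch 1.2.1.1 (add \lnot q1):
                ○ open, literals {q1=F, q2=F, q4=T}.
              branch 1.2.1.2 (add \lnot ((q4 \leftrightarrow q1) \to \lnot ((q3 \lor q1) \lor \lnot q4))):
                \lnot ((q4 \leftrightarrow q1) \to \lnot ((q3 \lor q1) \lor \lnot q4)): α-rule — add (q4 \leftrightarrow q1), \lnot \lnot ((q3 \lor q1) \lor \lnot q4).
                (q4 \leftrightarrow q1): β-rule — branch into q4, q1  //  \lnot q4, \lnot q1.
                  branch 1.2.1.2.1 (add q4, q1):
                    \lnot \lnot ((q3 \lor q1) \lor \lnot q4): β-rule — branch into (q3 \lor q1)  //  \lnot q4.
                      branch 1.2.1.2.1.1 (add (q3 \lor q1)):
                        (q3 \lor q1): β-rule — branch into q3  //  q1.
                          branch 1.2.1.2.1.1.1 (add q3):
                            ○ open, literals {q1=T, q2=F, q3=T, q4=T}.
                          branch 1.2.1.2.1.1.2 (add q1):
                            ○ open, literals {q1=T, q2=F, q4=T}.
                      branch 1.2.1.2.1.2 (add \lnot q4):
                        × closes — contains both q4 and \lnot q4.
                  branch 1.2.1.2.2 (add \lnot q4, \lnot q1):
                    × closes — contains both q4 and \lnot q4.
          branch 1.2.2 (add \lnot q4, q2):
            \lnot (q1 \land ((q4 \leftrightarrow q1) \to \lnot ((q3 \lor q1) \lor \lnot q4))): β-rule — branch into \lnot q1  //  \lnot ((q4 \leftrightarrow q1) \to \lnot ((q3 \lor q1) \lor \lnot q4)).
              branch 1.2.2.1 (add \lnot q1):
                ○ open, literals {q1=F, q2=T, q4=F}.
              branch 1.2.2.2 (add \lnot ((q4 \leftrightarrow q1) \to \lnot ((q3 \lor q1) \lor \lnot q4))):
                \lnot ((q4 \leftrightarrow q1) \to \lnot ((q3 \lor q1) \lor \lnot q4)): α-rule — add (q4 \leftrightarrow q1), \lnot \lnot ((q3 \lor q1) \lor \lnot q4).
                (q4 \leftrightarrow q1): β-rule — branch into q4, q1  //  \lnot q4, \lnot q1.
                  branch 1.2.2.2.1 (add q4, q1):
                    × closes — contains both q4 and \lnot q4.
                  branch 1.2.2.2.2 (add \lnot q4, \lnot q1):
                    \lnot \lnot ((q3 \lor q1) \lor \lnot q4): β-rule — branch into (q3 \lor q1)  //  \lnot q4.
                      branch 1.2.2.2.2.1 (add (q3 \lor q1)):
                        (q3 \lor q1): β-rule — branch into q3  //  q1.
                          branch 1.2.2.2.2.1.1 (add q3):
                            ○ open, literals {q1=F, q2=T, q3=T, q4=F}.
                          branch 1.2.2.2.2.1.2 (add q1):
                            × closes — contains both q1 and \lnot q1.
                      branch 1.2.2.2.2.2 (add \lnot q4):
                        ○ open, literals {q1=F, q2=T, q4=F}.
  branch 2 (add \lnot \lnot q2):
    \lnot (\lnot q2 \land (q1 \land ((q4 \leftrightarrow q1) \to \lnot ((q3 \lor q1) \lor \lnot q4)))): β-rule — branch into \lnot \lnot q2  //  \lnot (q1 \land ((q4 \leftrightarrow q1) \to \lnot ((q3 \lor q1) \lor \lnot q4))).
      branch 2.1 (add \lnot \lnot q2):
        ○ open, literals {q2=T}.
      branch 2.2 (add \lnot (q1 \land ((q4 \leftrightarrow q1) \to \lnot ((q3 \lor q1) \lor \lnot q4)))):
        \lnot (q1 \land ((q4 \leftrightarrow q1) \to \lnot ((q3 \lor q1) \lor \lnot q4))): β-rule — branch into \lnot q1  //  \lnot ((q4 \leftrightarrow q1) \to \lnot ((q3 \lor q1) \lor \lnot q4)).
          branch 2.2.1 (add \lnot q1):
            ○ open, literals {q1=F, q2=T}.
          branch 2.2.2 (add \lnot ((q4 \leftrightarrow q1) \to \lnot ((q3 \lor q1) \lor \lnot q4))):
            \lnot ((q4 \leftrightarrow q1) \to \lnot ((q3 \lor q1) \lor \lnot q4)): α-rule — add (q4 \leftrightarrow q1), \lnot \lnot ((q3 \lor q1) \lor \lnot q4).
            (q4 \leftrightarrow q1): β-rule — branch into q4, q1  //  \lnot q4, \lnot q1.
              branch 2.2.2.1 (add q4, q1):
                \lnot \lnot ((q3 \lor q1) \lor \lnot q4): β-rule — branch into (q3 \lor q1)  //  \lnot q4.
                  branch 2.2.2.1.1 (add (q3 \lor q1)):
                    (q3 \lor q1): β-rule — branch into q3  //  q1.
                      branch 2.2.2.1.1.1 (add q3):
                        ○ open, literals {q1=T, q2=T, q3=T, q4=T}.
                      branch 2.2.2.1.1.2 (add q1):
                        ○ open, literals {q1=T, q2=T, q4=T}.
                  branch 2.2.2.1.2 (add \lnot q4):
                    × closes — contains both q4 and \lnot q4.
              branch 2.2.2.2 (add \lnot q4, \lnot q1):
                \lnot \lnot ((q3 \lor q1) \lor \lnot q4): β-rule — branch into (q3 \lor q1)  //  \lnot q4.
                  branch 2.2.2.2.1 (add (q3 \lor q1)):
                    (q3 \lor q1): β-rule — branch into q3  //  q1.
                      branch 2.2.2.2.1.1 (add q3):
                        ○ open, literals {q1=F, q2=T, q3=T, q4=F}.
                      branch 2.2.2.2.1.2 (add q1):
                        × closes — contains both q1 and \lnot q1.
                  branch 2.2.2.2.2 (add \lnot q4):
                    ○ open, literals {q1=F, q2=T, q4=F}.
7 branches closed, 13 open.
Each open branch fixes some atoms; the unmentioned ones are free. Counting distinct full assignments: branch {q2=T, q4=F} (q1, q3) contributes 4 new; branch {q1=F, q2=F, q4=T} (q3) contributes 2 new; branch {q1=T, q2=F, q3=T, q4=T} (none free) contributes 1 new; branch {q1=T, q2=F, q4=T} (q3) contributes 1 new; branch {q1=F, q2=T, q4=F} (q3) contributes 0 new; branch {q1=F, q2=T, q3=T, q4=F} (none free) contributes 0 new; branch {q1=F, q2=T, q4=F} (q3) contributes 0 new; branch {q2=T} (q1, q3, q4) contributes 4 new; branch {q1=F, q2=T} (q3, q4) contributes 0 new; branch {q1=T, q2=T, q3=T, q4=T} (none free) contributes 0 new; branch {q1=T, q2=T, q4=T} (q3) contributes 0 new; branch {q1=F, q2=T, q3=T, q4=F} (none free) contributes 0 new; branch {q1=F, q2=T, q4=F} (q3) contributes 0 new. Total: 12.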